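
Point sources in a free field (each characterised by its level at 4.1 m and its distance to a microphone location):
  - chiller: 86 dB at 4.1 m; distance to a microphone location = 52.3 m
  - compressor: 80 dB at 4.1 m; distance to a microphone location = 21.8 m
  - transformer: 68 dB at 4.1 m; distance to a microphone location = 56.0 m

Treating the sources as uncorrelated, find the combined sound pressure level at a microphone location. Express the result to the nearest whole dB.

68 dB

First find each source's level at the receiver (point-source: −20·log₁₀(r/r_ref)), then combine on an intensity basis.
chiller: 86 − 20·log₁₀(52.3/4.1) = 86 − 22.11 = 63.89 dB.
compressor: 80 − 20·log₁₀(21.8/4.1) = 80 − 14.51 = 65.49 dB.
transformer: 68 − 20·log₁₀(56.0/4.1) = 68 − 22.71 = 45.29 dB.
Σ 10^(L/10) = 6.018e+06 → L_total = 10·log₁₀(6.018e+06) = 67.79 dB.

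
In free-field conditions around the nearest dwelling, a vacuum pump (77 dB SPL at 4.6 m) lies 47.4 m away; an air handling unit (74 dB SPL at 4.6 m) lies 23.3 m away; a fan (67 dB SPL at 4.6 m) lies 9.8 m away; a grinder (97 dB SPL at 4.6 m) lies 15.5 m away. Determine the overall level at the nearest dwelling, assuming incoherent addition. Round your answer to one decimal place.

First find each source's level at the receiver (point-source: −20·log₁₀(r/r_ref)), then combine on an intensity basis.
vacuum pump: 77 − 20·log₁₀(47.4/4.6) = 77 − 20.26 = 56.74 dB SPL.
air handling unit: 74 − 20·log₁₀(23.3/4.6) = 74 − 14.09 = 59.91 dB SPL.
fan: 67 − 20·log₁₀(9.8/4.6) = 67 − 6.57 = 60.43 dB SPL.
grinder: 97 − 20·log₁₀(15.5/4.6) = 97 − 10.55 = 86.45 dB SPL.
Σ 10^(L/10) = 4.440e+08 → L_total = 10·log₁₀(4.440e+08) = 86.47 dB SPL.

86.5 dB SPL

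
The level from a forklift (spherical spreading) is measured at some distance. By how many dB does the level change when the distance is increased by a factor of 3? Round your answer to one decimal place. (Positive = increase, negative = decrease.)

With spherical spreading the level changes by −20·log₁₀(r₂/r₁).
ΔL = −20·log₁₀(3) = -9.54 dB.

-9.5 dB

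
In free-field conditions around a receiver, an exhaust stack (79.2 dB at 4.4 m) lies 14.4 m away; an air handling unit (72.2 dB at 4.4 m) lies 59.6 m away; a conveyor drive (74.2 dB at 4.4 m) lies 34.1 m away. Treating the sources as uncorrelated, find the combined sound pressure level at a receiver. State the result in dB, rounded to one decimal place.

First find each source's level at the receiver (point-source: −20·log₁₀(r/r_ref)), then combine on an intensity basis.
exhaust stack: 79.2 − 20·log₁₀(14.4/4.4) = 79.2 − 10.30 = 68.90 dB.
air handling unit: 72.2 − 20·log₁₀(59.6/4.4) = 72.2 − 22.64 = 49.56 dB.
conveyor drive: 74.2 − 20·log₁₀(34.1/4.4) = 74.2 − 17.79 = 56.41 dB.
Σ 10^(L/10) = 8.294e+06 → L_total = 10·log₁₀(8.294e+06) = 69.19 dB.

69.2 dB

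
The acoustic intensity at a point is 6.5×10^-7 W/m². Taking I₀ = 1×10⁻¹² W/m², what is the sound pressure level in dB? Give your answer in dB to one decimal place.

58.1 dB

L = 10·log₁₀(I/I₀) = 10·log₁₀(6.5×10^-7/10⁻¹²) = 10·log₁₀(6.5×10^5).
L = 10·(0.8129 + 5) = 58.13 dB.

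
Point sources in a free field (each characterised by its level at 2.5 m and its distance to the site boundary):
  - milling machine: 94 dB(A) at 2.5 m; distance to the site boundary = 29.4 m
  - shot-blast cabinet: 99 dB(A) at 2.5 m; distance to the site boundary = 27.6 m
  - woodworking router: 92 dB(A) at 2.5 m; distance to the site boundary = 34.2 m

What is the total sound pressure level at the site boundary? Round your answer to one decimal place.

First find each source's level at the receiver (point-source: −20·log₁₀(r/r_ref)), then combine on an intensity basis.
milling machine: 94 − 20·log₁₀(29.4/2.5) = 94 − 21.41 = 72.59 dB(A).
shot-blast cabinet: 99 − 20·log₁₀(27.6/2.5) = 99 − 20.86 = 78.14 dB(A).
woodworking router: 92 − 20·log₁₀(34.2/2.5) = 92 − 22.72 = 69.28 dB(A).
Σ 10^(L/10) = 9.180e+07 → L_total = 10·log₁₀(9.180e+07) = 79.63 dB(A).

79.6 dB(A)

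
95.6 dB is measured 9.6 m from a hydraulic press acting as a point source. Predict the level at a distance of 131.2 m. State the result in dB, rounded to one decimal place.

For a point source, L₂ = L₁ − 20·log₁₀(r₂/r₁).
L₂ = 95.6 − 20·log₁₀(131.2/9.6) = 95.6 − 22.713 = 72.89 dB.

72.9 dB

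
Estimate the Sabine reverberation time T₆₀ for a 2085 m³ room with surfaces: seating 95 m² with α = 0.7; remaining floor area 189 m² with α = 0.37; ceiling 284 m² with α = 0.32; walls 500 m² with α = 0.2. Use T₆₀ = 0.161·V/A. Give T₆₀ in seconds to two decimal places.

1.03 s

Total absorption A = 95·0.7 + 189·0.37 + 284·0.32 + 500·0.2 = 327.31 m² sabins.
T₆₀ = 0.161·V/A = 0.161·2085/327.31 = 1.026 s.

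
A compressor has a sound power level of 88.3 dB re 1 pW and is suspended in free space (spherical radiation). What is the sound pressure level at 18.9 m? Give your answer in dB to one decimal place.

L_p = L_w − 10·log₁₀(4π·r²) with r = 18.9 m.
4π·r² = 4489 m², 10·log₁₀ of that is 36.521 dB.
L_p = 88.3 − 36.521 = 51.78 dB.

51.8 dB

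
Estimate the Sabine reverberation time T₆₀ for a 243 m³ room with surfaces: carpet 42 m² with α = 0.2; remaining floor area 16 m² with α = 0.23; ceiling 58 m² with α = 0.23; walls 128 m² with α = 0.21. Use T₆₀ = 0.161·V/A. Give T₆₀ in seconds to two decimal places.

A = Σ Sᵢαᵢ = 42·0.2 + 16·0.23 + 58·0.23 + 128·0.21 = 52.30 m².
T₆₀ = 0.161·V/A = 0.161·243/52.30 = 0.748 s.

0.75 s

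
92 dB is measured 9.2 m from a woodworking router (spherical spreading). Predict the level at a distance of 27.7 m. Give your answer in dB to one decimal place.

For a point source, L₂ = L₁ − 20·log₁₀(r₂/r₁).
L₂ = 92 − 20·log₁₀(27.7/9.2) = 92 − 9.574 = 82.43 dB.

82.4 dB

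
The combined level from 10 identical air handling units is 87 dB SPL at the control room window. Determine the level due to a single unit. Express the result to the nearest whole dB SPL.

For N identical incoherent sources L_total = L₁ + 10·log₁₀ N, so L₁ = 87 − 10·log₁₀(10) = 87 − 10.000.

77 dB SPL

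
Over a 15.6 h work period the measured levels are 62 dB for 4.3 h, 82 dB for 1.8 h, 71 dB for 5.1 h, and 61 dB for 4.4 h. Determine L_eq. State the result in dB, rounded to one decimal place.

73.7 dB

L_eq = 10·log₁₀[(1/T)·Σ tᵢ·10^(Lᵢ/10)] with T = 15.6 h.
Σ tᵢ·10^(Lᵢ/10) = 4.3·10^(62/10) + 1.8·10^(82/10) + 5.1·10^(71/10) + 4.4·10^(61/10) = 3.618e+08.
L_eq = 10·log₁₀(3.618e+08/15.6) = 73.65 dB.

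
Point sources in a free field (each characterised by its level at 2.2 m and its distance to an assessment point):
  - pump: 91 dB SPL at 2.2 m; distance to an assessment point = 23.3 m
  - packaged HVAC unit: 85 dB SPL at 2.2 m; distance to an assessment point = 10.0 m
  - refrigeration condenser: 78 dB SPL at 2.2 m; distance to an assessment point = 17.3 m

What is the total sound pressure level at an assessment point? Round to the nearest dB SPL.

First find each source's level at the receiver (point-source: −20·log₁₀(r/r_ref)), then combine on an intensity basis.
pump: 91 − 20·log₁₀(23.3/2.2) = 91 − 20.50 = 70.50 dB SPL.
packaged HVAC unit: 85 − 20·log₁₀(10.0/2.2) = 85 − 13.15 = 71.85 dB SPL.
refrigeration condenser: 78 − 20·log₁₀(17.3/2.2) = 78 − 17.91 = 60.09 dB SPL.
Σ 10^(L/10) = 2.755e+07 → L_total = 10·log₁₀(2.755e+07) = 74.40 dB SPL.

74 dB SPL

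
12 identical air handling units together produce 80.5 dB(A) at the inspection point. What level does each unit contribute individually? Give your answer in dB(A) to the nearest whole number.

70 dB(A)

For N identical incoherent sources L_total = L₁ + 10·log₁₀ N, so L₁ = 80.5 − 10·log₁₀(12) = 80.5 − 10.792.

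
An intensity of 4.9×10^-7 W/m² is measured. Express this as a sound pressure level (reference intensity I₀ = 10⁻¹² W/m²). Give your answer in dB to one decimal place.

L = 10·log₁₀(I/I₀) = 10·log₁₀(4.9×10^-7/10⁻¹²) = 10·log₁₀(4.9×10^5).
L = 10·(0.6902 + 5) = 56.90 dB.

56.9 dB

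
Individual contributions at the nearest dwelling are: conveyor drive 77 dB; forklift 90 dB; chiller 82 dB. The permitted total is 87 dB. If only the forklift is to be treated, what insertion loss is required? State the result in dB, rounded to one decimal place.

5.3 dB

Fixed contribution from the other sources: Σ 10^(L/10) = 10^(77/10) + 10^(82/10) = 2.086e+08 (83.19 dB).
To meet 87 dB overall, the treated forklift may contribute at most 10^(87/10) − 2.086e+08 = 2.926e+08, i.e. 84.66 dB.
Required insertion loss = 90 − 84.66 = 5.34 dB.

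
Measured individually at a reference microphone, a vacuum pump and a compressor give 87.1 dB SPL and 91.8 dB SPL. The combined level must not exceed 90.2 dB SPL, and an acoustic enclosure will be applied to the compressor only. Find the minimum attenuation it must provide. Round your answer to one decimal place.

The untreated sources together contribute 10^(87.1/10) = 5.129e+08, i.e. 87.10 dB SPL.
To meet 90.2 dB SPL overall, the treated compressor may contribute at most 10^(90.2/10) − 5.129e+08 = 5.343e+08, i.e. 87.28 dB SPL.
Required insertion loss = 91.8 − 87.28 = 4.52 dB.

4.5 dB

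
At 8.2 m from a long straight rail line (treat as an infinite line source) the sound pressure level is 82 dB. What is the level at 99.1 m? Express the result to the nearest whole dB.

Line-source attenuation: ΔL = 10·log₁₀(r₂/r₁) = 10·log₁₀(99.1/8.2) = 10.823 dB.
L₂ = 82 − 10·log₁₀(99.1/8.2) = 82 − 10.823 = 71.18 dB.

71 dB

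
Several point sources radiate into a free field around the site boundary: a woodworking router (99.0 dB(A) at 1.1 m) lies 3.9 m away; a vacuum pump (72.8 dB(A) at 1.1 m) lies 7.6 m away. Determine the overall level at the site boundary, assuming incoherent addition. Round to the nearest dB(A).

88 dB(A)

Propagate each source to the receiver with L = L_ref − 20·log₁₀(r/r_ref), then add intensities.
woodworking router: 99.0 − 20·log₁₀(3.9/1.1) = 99.0 − 10.99 = 88.01 dB(A).
vacuum pump: 72.8 − 20·log₁₀(7.6/1.1) = 72.8 − 16.79 = 56.01 dB(A).
Σ 10^(L/10) = 6.323e+08 → L_total = 10·log₁₀(6.323e+08) = 88.01 dB(A).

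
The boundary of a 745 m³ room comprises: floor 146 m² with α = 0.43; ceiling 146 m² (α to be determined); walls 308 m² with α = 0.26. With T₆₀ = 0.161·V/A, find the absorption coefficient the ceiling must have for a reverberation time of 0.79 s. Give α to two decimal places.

Required total absorption A = 0.161·745/0.79 = 151.83 m².
Absorption from the other surfaces = 146·0.43 + 308·0.26 = 142.86 m², so the ceiling must supply 8.97 m² over 146 m².
α = 8.97/146 = 0.061.

0.06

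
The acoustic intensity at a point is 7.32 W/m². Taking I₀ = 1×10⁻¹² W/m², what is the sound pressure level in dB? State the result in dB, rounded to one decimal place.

128.6 dB

L = 10·log₁₀(I/I₀) = 10·log₁₀(7.32/10⁻¹²) = 10·log₁₀(7.32×10^12).
L = 10·(0.8645 + 12) = 128.65 dB.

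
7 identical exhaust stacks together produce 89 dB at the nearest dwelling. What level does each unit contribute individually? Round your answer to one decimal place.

80.5 dB

7 equal contributions raise the level by 10·log₁₀ 7 = 8.451 dB, so each unit alone gives 89 − 8.451.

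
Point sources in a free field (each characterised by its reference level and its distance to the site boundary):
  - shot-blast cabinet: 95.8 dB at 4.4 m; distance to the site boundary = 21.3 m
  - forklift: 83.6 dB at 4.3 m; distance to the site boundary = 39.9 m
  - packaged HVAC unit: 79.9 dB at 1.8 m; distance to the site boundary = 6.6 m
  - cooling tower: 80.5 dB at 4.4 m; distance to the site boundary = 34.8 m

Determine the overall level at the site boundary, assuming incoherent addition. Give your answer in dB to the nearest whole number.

82 dB

Apply inverse-square spreading to bring every level to the receiver, then sum 10^(L/10).
shot-blast cabinet: 95.8 − 20·log₁₀(21.3/4.4) = 95.8 − 13.70 = 82.10 dB.
forklift: 83.6 − 20·log₁₀(39.9/4.3) = 83.6 − 19.35 = 64.25 dB.
packaged HVAC unit: 79.9 − 20·log₁₀(6.6/1.8) = 79.9 − 11.29 = 68.61 dB.
cooling tower: 80.5 − 20·log₁₀(34.8/4.4) = 80.5 − 17.96 = 62.54 dB.
Σ 10^(L/10) = 1.740e+08 → L_total = 10·log₁₀(1.740e+08) = 82.40 dB.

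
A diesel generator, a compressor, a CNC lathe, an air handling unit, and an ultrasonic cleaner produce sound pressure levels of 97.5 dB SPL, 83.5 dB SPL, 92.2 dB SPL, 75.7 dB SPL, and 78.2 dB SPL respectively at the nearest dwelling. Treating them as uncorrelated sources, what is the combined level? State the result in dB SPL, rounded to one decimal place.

For uncorrelated sources the intensities add, so convert each level to linear form, sum, and take 10·log₁₀ of the total.
Σ 10^(L/10) = 10^(97.5/10) + 10^(83.5/10) + 10^(92.2/10) + 10^(75.7/10) + 10^(78.2/10) = 7.610e+09.
L_total = 10·log₁₀(7.610e+09) = 98.81 dB SPL.

98.8 dB SPL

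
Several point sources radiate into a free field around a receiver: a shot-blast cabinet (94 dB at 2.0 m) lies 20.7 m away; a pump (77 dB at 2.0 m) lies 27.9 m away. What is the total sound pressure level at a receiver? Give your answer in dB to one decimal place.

Propagate each source to the receiver with L = L_ref − 20·log₁₀(r/r_ref), then add intensities.
shot-blast cabinet: 94 − 20·log₁₀(20.7/2.0) = 94 − 20.30 = 73.70 dB.
pump: 77 − 20·log₁₀(27.9/2.0) = 77 − 22.89 = 54.11 dB.
Σ 10^(L/10) = 2.371e+07 → L_total = 10·log₁₀(2.371e+07) = 73.75 dB.

73.7 dB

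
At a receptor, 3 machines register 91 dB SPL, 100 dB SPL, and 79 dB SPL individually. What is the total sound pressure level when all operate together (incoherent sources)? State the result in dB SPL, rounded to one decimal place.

Incoherent sources combine by intensity addition: L_total = 10·log₁₀(Σ 10^(L_i/10)).
Σ 10^(L/10) = 10^(91/10) + 10^(100/10) + 10^(79/10) = 1.134e+10.
L_total = 10·log₁₀(1.134e+10) = 100.55 dB SPL.

100.5 dB SPL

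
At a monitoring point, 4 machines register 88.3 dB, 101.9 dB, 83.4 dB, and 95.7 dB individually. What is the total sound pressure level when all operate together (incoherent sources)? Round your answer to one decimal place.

103.0 dB

For uncorrelated sources the intensities add, so convert each level to linear form, sum, and take 10·log₁₀ of the total.
Σ 10^(L/10) = 10^(88.3/10) + 10^(101.9/10) + 10^(83.4/10) + 10^(95.7/10) = 2.010e+10.
L_total = 10·log₁₀(2.010e+10) = 103.03 dB.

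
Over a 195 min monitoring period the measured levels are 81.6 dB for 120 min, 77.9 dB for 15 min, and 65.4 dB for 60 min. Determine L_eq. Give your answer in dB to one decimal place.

L_eq = 10·log₁₀[(1/T)·Σ tᵢ·10^(Lᵢ/10)] with T = 195 min.
Σ tᵢ·10^(Lᵢ/10) = 120·10^(81.6/10) + 15·10^(77.9/10) + 60·10^(65.4/10) = 1.848e+10.
L_eq = 10·log₁₀(1.848e+10/195) = 79.77 dB.

79.8 dB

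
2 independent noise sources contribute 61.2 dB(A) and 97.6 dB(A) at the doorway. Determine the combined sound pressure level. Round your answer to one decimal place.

For uncorrelated sources the intensities add, so convert each level to linear form, sum, and take 10·log₁₀ of the total.
Σ 10^(L/10) = 10^(61.2/10) + 10^(97.6/10) = 5.756e+09.
L_total = 10·log₁₀(5.756e+09) = 97.60 dB(A).

97.6 dB(A)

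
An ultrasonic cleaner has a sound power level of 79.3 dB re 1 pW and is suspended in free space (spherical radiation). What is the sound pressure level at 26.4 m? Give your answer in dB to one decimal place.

L_p = L_w − 10·log₁₀(4π·r²) with r = 26.4 m.
4π·r² = 8758 m², 10·log₁₀ of that is 39.424 dB.
L_p = 79.3 − 39.424 = 39.88 dB.

39.9 dB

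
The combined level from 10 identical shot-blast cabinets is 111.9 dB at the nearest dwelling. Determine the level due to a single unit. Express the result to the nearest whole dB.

10 equal contributions raise the level by 10·log₁₀ 10 = 10.000 dB, so each unit alone gives 111.9 − 10.000.

102 dB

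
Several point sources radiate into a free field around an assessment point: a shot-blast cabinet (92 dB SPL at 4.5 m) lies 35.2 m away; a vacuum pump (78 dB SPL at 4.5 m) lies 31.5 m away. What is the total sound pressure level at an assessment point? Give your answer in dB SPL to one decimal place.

74.3 dB SPL

Apply inverse-square spreading to bring every level to the receiver, then sum 10^(L/10).
shot-blast cabinet: 92 − 20·log₁₀(35.2/4.5) = 92 − 17.87 = 74.13 dB SPL.
vacuum pump: 78 − 20·log₁₀(31.5/4.5) = 78 − 16.90 = 61.10 dB SPL.
Σ 10^(L/10) = 2.719e+07 → L_total = 10·log₁₀(2.719e+07) = 74.34 dB SPL.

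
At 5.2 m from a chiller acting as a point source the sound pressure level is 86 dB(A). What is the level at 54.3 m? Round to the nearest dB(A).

Spherical spreading from a point source gives a 20·log₁₀(r₂/r₁) drop.
L₂ = 86 − 20·log₁₀(54.3/5.2) = 86 − 20.376 = 65.62 dB(A).

66 dB(A)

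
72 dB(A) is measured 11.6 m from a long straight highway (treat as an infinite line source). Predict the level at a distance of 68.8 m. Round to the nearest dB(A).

64 dB(A)

Cylindrical spreading from a line source gives a 10·log₁₀(r₂/r₁) drop.
L₂ = 72 − 10·log₁₀(68.8/11.6) = 72 − 7.731 = 64.27 dB(A).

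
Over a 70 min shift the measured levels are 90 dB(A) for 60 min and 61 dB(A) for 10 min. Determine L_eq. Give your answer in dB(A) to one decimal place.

L_eq = 10·log₁₀[(1/T)·Σ tᵢ·10^(Lᵢ/10)] with T = 70 min.
Σ tᵢ·10^(Lᵢ/10) = 60·10^(90/10) + 10·10^(61/10) = 6.001e+10.
L_eq = 10·log₁₀(6.001e+10/70) = 89.33 dB(A).

89.3 dB(A)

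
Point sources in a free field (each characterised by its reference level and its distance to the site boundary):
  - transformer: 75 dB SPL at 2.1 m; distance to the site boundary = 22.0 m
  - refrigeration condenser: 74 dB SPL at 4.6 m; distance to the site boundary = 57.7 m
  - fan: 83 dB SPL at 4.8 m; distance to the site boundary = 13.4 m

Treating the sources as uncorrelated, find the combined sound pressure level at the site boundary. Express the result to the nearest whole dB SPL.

74 dB SPL

Propagate each source to the receiver with L = L_ref − 20·log₁₀(r/r_ref), then add intensities.
transformer: 75 − 20·log₁₀(22.0/2.1) = 75 − 20.40 = 54.60 dB SPL.
refrigeration condenser: 74 − 20·log₁₀(57.7/4.6) = 74 − 21.97 = 52.03 dB SPL.
fan: 83 − 20·log₁₀(13.4/4.8) = 83 − 8.92 = 74.08 dB SPL.
Σ 10^(L/10) = 2.605e+07 → L_total = 10·log₁₀(2.605e+07) = 74.16 dB SPL.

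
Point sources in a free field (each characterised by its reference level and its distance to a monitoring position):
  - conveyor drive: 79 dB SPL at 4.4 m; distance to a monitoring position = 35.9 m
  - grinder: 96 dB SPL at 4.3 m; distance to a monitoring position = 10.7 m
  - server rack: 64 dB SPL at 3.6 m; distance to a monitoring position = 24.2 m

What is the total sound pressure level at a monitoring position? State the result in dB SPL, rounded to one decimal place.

Propagate each source to the receiver with L = L_ref − 20·log₁₀(r/r_ref), then add intensities.
conveyor drive: 79 − 20·log₁₀(35.9/4.4) = 79 − 18.23 = 60.77 dB SPL.
grinder: 96 − 20·log₁₀(10.7/4.3) = 96 − 7.92 = 88.08 dB SPL.
server rack: 64 − 20·log₁₀(24.2/3.6) = 64 − 16.55 = 47.45 dB SPL.
Σ 10^(L/10) = 6.442e+08 → L_total = 10·log₁₀(6.442e+08) = 88.09 dB SPL.

88.1 dB SPL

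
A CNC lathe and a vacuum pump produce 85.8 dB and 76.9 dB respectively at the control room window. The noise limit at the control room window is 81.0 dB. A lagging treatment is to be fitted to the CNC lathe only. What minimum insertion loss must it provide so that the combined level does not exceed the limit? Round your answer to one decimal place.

6.9 dB

The untreated sources together contribute 10^(76.9/10) = 4.898e+07, i.e. 76.90 dB.
To meet 81.0 dB overall, the treated CNC lathe may contribute at most 10^(81.0/10) − 4.898e+07 = 7.691e+07, i.e. 78.86 dB.
Required insertion loss = 85.8 − 78.86 = 6.94 dB.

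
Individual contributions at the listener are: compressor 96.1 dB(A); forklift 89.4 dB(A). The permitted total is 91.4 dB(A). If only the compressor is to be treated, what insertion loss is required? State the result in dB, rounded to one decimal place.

9.0 dB

Fixed contribution from the other source: Σ 10^(L/10) = 10^(89.4/10) = 8.710e+08 (89.40 dB(A)).
The limit corresponds to 10^(91.4/10) = 1.380e+09; subtracting the fixed part leaves 5.094e+08 for the compressor, i.e. 87.07 dB(A).
So the compressor must be reduced from 96.1 to 87.07 dB(A): IL = 9.03 dB.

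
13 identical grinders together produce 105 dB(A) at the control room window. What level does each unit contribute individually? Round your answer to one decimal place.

13 equal contributions raise the level by 10·log₁₀ 13 = 11.139 dB, so each unit alone gives 105 − 11.139.

93.9 dB(A)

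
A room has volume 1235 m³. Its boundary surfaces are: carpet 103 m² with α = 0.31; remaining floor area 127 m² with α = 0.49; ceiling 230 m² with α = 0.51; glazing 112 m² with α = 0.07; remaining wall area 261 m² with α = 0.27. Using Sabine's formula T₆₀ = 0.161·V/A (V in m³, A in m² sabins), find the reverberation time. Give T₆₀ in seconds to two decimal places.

0.69 s

A = Σ Sᵢαᵢ = 103·0.31 + 127·0.49 + 230·0.51 + 112·0.07 + 261·0.27 = 289.77 m².
T₆₀ = 0.161 × 1235 / 289.77 = 0.686 s.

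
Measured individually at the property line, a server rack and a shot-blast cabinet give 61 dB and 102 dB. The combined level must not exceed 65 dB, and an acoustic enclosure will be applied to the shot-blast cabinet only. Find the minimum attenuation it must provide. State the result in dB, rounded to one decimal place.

Fixed contribution from the other source: Σ 10^(L/10) = 10^(61/10) = 1.259e+06 (61.00 dB).
To meet 65 dB overall, the treated shot-blast cabinet may contribute at most 10^(65/10) − 1.259e+06 = 1.903e+06, i.e. 62.80 dB.
Required insertion loss = 102 − 62.80 = 39.20 dB.

39.2 dB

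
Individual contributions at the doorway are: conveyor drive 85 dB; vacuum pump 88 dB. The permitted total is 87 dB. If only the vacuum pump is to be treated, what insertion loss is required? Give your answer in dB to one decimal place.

Everything except the vacuum pump sums to 10^(85/10) = 3.162e+08 in linear terms, 85.00 dB.
To meet 87 dB overall, the treated vacuum pump may contribute at most 10^(87/10) − 3.162e+08 = 1.850e+08, i.e. 82.67 dB.
So the vacuum pump must be reduced from 88 to 82.67 dB: IL = 5.33 dB.

5.3 dB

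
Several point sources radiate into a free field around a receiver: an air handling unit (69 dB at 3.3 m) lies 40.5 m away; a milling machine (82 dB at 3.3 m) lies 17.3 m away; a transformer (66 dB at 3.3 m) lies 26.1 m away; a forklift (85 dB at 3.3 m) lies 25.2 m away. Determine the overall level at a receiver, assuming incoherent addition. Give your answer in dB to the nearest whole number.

Propagate each source to the receiver with L = L_ref − 20·log₁₀(r/r_ref), then add intensities.
air handling unit: 69 − 20·log₁₀(40.5/3.3) = 69 − 21.78 = 47.22 dB.
milling machine: 82 − 20·log₁₀(17.3/3.3) = 82 − 14.39 = 67.61 dB.
transformer: 66 − 20·log₁₀(26.1/3.3) = 66 − 17.96 = 48.04 dB.
forklift: 85 − 20·log₁₀(25.2/3.3) = 85 − 17.66 = 67.34 dB.
Σ 10^(L/10) = 1.131e+07 → L_total = 10·log₁₀(1.131e+07) = 70.53 dB.

71 dB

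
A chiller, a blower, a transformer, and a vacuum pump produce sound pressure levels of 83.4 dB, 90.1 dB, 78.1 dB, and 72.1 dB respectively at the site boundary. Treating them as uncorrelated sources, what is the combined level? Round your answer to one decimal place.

Incoherent sources combine by intensity addition: L_total = 10·log₁₀(Σ 10^(L_i/10)).
Σ 10^(L/10) = 10^(83.4/10) + 10^(90.1/10) + 10^(78.1/10) + 10^(72.1/10) = 1.323e+09.
L_total = 10·log₁₀(1.323e+09) = 91.22 dB.

91.2 dB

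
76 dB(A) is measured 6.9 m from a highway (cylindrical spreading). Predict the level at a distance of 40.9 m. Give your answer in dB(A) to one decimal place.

68.3 dB(A)

For a line source, L₂ = L₁ − 10·log₁₀(r₂/r₁).
L₂ = 76 − 10·log₁₀(40.9/6.9) = 76 − 7.729 = 68.27 dB(A).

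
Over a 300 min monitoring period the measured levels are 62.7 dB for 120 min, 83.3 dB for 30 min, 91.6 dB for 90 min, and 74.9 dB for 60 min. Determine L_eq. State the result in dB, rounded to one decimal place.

L_eq = 10·log₁₀[(1/T)·Σ tᵢ·10^(Lᵢ/10)] with T = 300 min.
Σ tᵢ·10^(Lᵢ/10) = 120·10^(62.7/10) + 30·10^(83.3/10) + 90·10^(91.6/10) + 60·10^(74.9/10) = 1.386e+11.
L_eq = 10·log₁₀(1.386e+11/300) = 86.65 dB.

86.6 dB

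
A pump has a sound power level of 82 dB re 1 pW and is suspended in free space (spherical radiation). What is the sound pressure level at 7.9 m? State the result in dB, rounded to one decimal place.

53.1 dB

L_p = L_w − 10·log₁₀(4π·r²) with r = 7.9 m.
4π·r² = 784.3 m², 10·log₁₀ of that is 28.945 dB.
L_p = 82 − 28.945 = 53.06 dB.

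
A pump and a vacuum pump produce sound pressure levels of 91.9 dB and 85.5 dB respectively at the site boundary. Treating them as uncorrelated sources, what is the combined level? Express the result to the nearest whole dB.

93 dB

For uncorrelated sources the intensities add, so convert each level to linear form, sum, and take 10·log₁₀ of the total.
Σ 10^(L/10) = 10^(91.9/10) + 10^(85.5/10) = 1.904e+09.
L_total = 10·log₁₀(1.904e+09) = 92.80 dB.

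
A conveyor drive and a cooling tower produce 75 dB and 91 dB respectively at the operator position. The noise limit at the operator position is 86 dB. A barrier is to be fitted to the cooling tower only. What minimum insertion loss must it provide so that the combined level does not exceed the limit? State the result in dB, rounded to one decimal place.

Everything except the cooling tower sums to 10^(75/10) = 3.162e+07 in linear terms, 75.00 dB.
To meet 86 dB overall, the treated cooling tower may contribute at most 10^(86/10) − 3.162e+07 = 3.665e+08, i.e. 85.64 dB.
So the cooling tower must be reduced from 91 to 85.64 dB: IL = 5.36 dB.

5.4 dB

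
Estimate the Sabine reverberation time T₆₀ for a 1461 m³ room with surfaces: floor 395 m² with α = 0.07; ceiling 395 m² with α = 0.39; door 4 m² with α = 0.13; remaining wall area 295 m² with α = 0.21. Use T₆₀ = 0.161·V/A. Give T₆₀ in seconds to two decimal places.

0.96 s

Total absorption A = 395·0.07 + 395·0.39 + 4·0.13 + 295·0.21 = 244.17 m² sabins.
T₆₀ = 0.161 × 1461 / 244.17 = 0.963 s.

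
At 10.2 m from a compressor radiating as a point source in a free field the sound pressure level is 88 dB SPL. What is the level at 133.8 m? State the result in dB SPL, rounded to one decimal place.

65.6 dB SPL

For a point source, L₂ = L₁ − 20·log₁₀(r₂/r₁).
L₂ = 88 − 20·log₁₀(133.8/10.2) = 88 − 22.357 = 65.64 dB SPL.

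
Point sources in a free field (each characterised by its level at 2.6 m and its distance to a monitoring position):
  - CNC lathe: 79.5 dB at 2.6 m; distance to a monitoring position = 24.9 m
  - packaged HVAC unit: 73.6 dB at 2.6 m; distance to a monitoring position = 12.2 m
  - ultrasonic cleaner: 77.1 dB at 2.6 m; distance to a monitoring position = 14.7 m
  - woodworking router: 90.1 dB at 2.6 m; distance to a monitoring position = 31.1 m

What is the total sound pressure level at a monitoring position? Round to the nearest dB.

Propagate each source to the receiver with L = L_ref − 20·log₁₀(r/r_ref), then add intensities.
CNC lathe: 79.5 − 20·log₁₀(24.9/2.6) = 79.5 − 19.62 = 59.88 dB.
packaged HVAC unit: 73.6 − 20·log₁₀(12.2/2.6) = 73.6 − 13.43 = 60.17 dB.
ultrasonic cleaner: 77.1 − 20·log₁₀(14.7/2.6) = 77.1 − 15.05 = 62.05 dB.
woodworking router: 90.1 − 20·log₁₀(31.1/2.6) = 90.1 − 21.56 = 68.54 dB.
Σ 10^(L/10) = 1.077e+07 → L_total = 10·log₁₀(1.077e+07) = 70.32 dB.

70 dB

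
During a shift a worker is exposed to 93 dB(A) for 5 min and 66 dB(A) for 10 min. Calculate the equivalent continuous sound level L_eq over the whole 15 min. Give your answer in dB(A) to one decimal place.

The energy average is taken in the linear domain: L_eq = 10·log₁₀[(Σ tᵢ·10^(Lᵢ/10))/T], T = 15 min.
Σ tᵢ·10^(Lᵢ/10) = 5·10^(93/10) + 10·10^(66/10) = 1.002e+10.
L_eq = 10·log₁₀(1.002e+10/15) = 88.25 dB(A).

88.2 dB(A)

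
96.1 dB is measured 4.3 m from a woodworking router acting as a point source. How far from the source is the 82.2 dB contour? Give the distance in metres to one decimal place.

The 13.9 dB drop corresponds to a distance ratio of 10^(13.9/20) for a point source.
r₂ = 4.3·10^((96.1−82.2)/20) = 4.3·10^(13.9/20) = 21.30 m.

21.3 m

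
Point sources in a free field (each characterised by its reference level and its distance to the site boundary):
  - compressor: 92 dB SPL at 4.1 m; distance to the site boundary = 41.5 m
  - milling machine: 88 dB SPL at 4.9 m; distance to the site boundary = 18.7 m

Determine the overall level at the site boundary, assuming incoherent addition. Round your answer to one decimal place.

77.7 dB SPL

Propagate each source to the receiver with L = L_ref − 20·log₁₀(r/r_ref), then add intensities.
compressor: 92 − 20·log₁₀(41.5/4.1) = 92 − 20.11 = 71.89 dB SPL.
milling machine: 88 − 20·log₁₀(18.7/4.9) = 88 − 11.63 = 76.37 dB SPL.
Σ 10^(L/10) = 5.879e+07 → L_total = 10·log₁₀(5.879e+07) = 77.69 dB SPL.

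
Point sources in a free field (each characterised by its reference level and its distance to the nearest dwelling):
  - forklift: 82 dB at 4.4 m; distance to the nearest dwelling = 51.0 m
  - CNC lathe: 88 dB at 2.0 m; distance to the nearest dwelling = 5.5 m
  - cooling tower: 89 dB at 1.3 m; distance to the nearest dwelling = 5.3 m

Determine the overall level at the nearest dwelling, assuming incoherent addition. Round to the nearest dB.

Apply inverse-square spreading to bring every level to the receiver, then sum 10^(L/10).
forklift: 82 − 20·log₁₀(51.0/4.4) = 82 − 21.28 = 60.72 dB.
CNC lathe: 88 − 20·log₁₀(5.5/2.0) = 88 − 8.79 = 79.21 dB.
cooling tower: 89 − 20·log₁₀(5.3/1.3) = 89 − 12.21 = 76.79 dB.
Σ 10^(L/10) = 1.324e+08 → L_total = 10·log₁₀(1.324e+08) = 81.22 dB.

81 dB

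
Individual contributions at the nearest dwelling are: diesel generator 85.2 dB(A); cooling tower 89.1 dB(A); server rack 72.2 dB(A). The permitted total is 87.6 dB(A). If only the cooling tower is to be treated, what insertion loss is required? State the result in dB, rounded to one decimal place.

5.5 dB

The untreated sources together contribute 10^(85.2/10) + 10^(72.2/10) = 3.477e+08, i.e. 85.41 dB(A).
The limit corresponds to 10^(87.6/10) = 5.754e+08; subtracting the fixed part leaves 2.277e+08 for the cooling tower, i.e. 83.57 dB(A).
Required insertion loss = 89.1 − 83.57 = 5.53 dB.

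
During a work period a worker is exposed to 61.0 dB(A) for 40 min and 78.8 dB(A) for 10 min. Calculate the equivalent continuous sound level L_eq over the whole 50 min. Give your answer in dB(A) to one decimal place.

The energy average is taken in the linear domain: L_eq = 10·log₁₀[(Σ tᵢ·10^(Lᵢ/10))/T], T = 50 min.
Σ tᵢ·10^(Lᵢ/10) = 40·10^(61.0/10) + 10·10^(78.8/10) = 8.089e+08.
L_eq = 10·log₁₀(8.089e+08/50) = 72.09 dB(A).

72.1 dB(A)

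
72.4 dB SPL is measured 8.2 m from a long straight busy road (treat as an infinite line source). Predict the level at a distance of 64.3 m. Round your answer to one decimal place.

63.5 dB SPL

Line-source attenuation: ΔL = 10·log₁₀(r₂/r₁) = 10·log₁₀(64.3/8.2) = 8.944 dB.
L₂ = 72.4 − 10·log₁₀(64.3/8.2) = 72.4 − 8.944 = 63.46 dB SPL.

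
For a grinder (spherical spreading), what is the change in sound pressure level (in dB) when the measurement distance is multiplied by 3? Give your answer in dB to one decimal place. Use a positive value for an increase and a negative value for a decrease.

A point source loses 6 dB per doubling of distance; generally ΔL = −20·log₁₀(r₂/r₁).
ΔL = −20·log₁₀(3) = -9.54 dB.

-9.5 dB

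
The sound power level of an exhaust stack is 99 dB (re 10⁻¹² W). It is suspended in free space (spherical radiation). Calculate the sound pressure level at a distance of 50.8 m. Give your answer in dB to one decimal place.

53.9 dB

The power spreads over a sphere of area 4π·r², so L_p = L_w − 10·log₁₀(4π·r²).
4π·r² = 3.243e+04 m², 10·log₁₀ of that is 45.109 dB.
L_p = 99 − 45.109 = 53.89 dB.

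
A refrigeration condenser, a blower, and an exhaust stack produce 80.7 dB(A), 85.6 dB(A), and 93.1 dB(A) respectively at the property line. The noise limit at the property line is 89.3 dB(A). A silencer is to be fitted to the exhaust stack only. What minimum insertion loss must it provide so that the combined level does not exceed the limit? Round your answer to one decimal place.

Everything except the exhaust stack sums to 10^(80.7/10) + 10^(85.6/10) = 4.806e+08 in linear terms, 86.82 dB(A).
The limit corresponds to 10^(89.3/10) = 8.511e+08; subtracting the fixed part leaves 3.706e+08 for the exhaust stack, i.e. 85.69 dB(A).
So the exhaust stack must be reduced from 93.1 to 85.69 dB(A): IL = 7.41 dB.

7.4 dB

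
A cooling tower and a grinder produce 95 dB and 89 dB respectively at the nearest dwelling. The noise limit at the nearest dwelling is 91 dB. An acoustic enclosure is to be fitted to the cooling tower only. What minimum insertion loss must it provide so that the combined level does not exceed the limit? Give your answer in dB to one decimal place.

8.3 dB

Fixed contribution from the other source: Σ 10^(L/10) = 10^(89/10) = 7.943e+08 (89.00 dB).
The limit corresponds to 10^(91/10) = 1.259e+09; subtracting the fixed part leaves 4.646e+08 for the cooling tower, i.e. 86.67 dB.
So the cooling tower must be reduced from 95 to 86.67 dB: IL = 8.33 dB.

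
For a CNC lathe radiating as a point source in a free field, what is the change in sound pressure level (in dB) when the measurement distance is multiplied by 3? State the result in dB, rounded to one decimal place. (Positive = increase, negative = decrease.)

-9.5 dB

Point-source spreading: ΔL = −20·log₁₀(r₂/r₁).
ΔL = −20·log₁₀(3) = -9.54 dB.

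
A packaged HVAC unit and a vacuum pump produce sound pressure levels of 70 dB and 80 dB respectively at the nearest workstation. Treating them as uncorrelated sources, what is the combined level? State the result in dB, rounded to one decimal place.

80.4 dB

For uncorrelated sources the intensities add, so convert each level to linear form, sum, and take 10·log₁₀ of the total.
Σ 10^(L/10) = 10^(70/10) + 10^(80/10) = 1.100e+08.
L_total = 10·log₁₀(1.100e+08) = 80.41 dB.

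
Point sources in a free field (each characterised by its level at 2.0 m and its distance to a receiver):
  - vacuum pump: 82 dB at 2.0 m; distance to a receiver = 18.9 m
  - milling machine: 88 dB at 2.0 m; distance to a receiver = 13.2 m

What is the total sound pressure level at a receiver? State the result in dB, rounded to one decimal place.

First find each source's level at the receiver (point-source: −20·log₁₀(r/r_ref)), then combine on an intensity basis.
vacuum pump: 82 − 20·log₁₀(18.9/2.0) = 82 − 19.51 = 62.49 dB.
milling machine: 88 − 20·log₁₀(13.2/2.0) = 88 − 16.39 = 71.61 dB.
Σ 10^(L/10) = 1.626e+07 → L_total = 10·log₁₀(1.626e+07) = 72.11 dB.

72.1 dB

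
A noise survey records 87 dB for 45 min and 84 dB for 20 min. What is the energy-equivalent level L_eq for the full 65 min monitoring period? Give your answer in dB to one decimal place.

The energy average is taken in the linear domain: L_eq = 10·log₁₀[(Σ tᵢ·10^(Lᵢ/10))/T], T = 65 min.
Σ tᵢ·10^(Lᵢ/10) = 45·10^(87/10) + 20·10^(84/10) = 2.758e+10.
L_eq = 10·log₁₀(2.758e+10/65) = 86.28 dB.

86.3 dB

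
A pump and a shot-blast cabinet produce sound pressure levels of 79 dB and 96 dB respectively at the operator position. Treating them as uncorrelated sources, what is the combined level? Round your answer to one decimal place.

Incoherent sources combine by intensity addition: L_total = 10·log₁₀(Σ 10^(L_i/10)).
Σ 10^(L/10) = 10^(79/10) + 10^(96/10) = 4.061e+09.
L_total = 10·log₁₀(4.061e+09) = 96.09 dB.

96.1 dB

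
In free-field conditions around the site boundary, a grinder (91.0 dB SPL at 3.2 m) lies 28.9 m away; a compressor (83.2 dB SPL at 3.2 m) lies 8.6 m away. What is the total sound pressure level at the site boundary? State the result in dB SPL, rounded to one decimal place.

Propagate each source to the receiver with L = L_ref − 20·log₁₀(r/r_ref), then add intensities.
grinder: 91.0 − 20·log₁₀(28.9/3.2) = 91.0 − 19.11 = 71.89 dB SPL.
compressor: 83.2 − 20·log₁₀(8.6/3.2) = 83.2 − 8.59 = 74.61 dB SPL.
Σ 10^(L/10) = 4.436e+07 → L_total = 10·log₁₀(4.436e+07) = 76.47 dB SPL.

76.5 dB SPL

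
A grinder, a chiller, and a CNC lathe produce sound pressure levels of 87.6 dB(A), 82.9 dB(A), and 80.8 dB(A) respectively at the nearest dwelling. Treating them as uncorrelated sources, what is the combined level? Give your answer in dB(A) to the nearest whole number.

For uncorrelated sources the intensities add, so convert each level to linear form, sum, and take 10·log₁₀ of the total.
Σ 10^(L/10) = 10^(87.6/10) + 10^(82.9/10) + 10^(80.8/10) = 8.907e+08.
L_total = 10·log₁₀(8.907e+08) = 89.50 dB(A).

89 dB(A)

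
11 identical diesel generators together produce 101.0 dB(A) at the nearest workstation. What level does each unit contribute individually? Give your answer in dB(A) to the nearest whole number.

Dividing the total intensity by 11 lowers the level by 10·log₁₀ 11 = 10.414 dB: L₁ = 101.0 − 10.414.

91 dB(A)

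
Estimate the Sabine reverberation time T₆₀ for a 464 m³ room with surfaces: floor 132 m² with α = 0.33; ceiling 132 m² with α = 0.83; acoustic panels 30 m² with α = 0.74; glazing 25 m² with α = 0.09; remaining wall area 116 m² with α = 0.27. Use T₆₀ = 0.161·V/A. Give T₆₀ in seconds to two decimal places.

0.36 s

A = Σ Sᵢαᵢ = 132·0.33 + 132·0.83 + 30·0.74 + 25·0.09 + 116·0.27 = 208.89 m².
T₆₀ = 0.161·V/A = 0.161·464/208.89 = 0.358 s.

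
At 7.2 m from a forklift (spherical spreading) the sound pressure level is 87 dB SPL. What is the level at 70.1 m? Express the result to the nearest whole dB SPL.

67 dB SPL

For a point source, L₂ = L₁ − 20·log₁₀(r₂/r₁).
L₂ = 87 − 20·log₁₀(70.1/7.2) = 87 − 19.768 = 67.23 dB SPL.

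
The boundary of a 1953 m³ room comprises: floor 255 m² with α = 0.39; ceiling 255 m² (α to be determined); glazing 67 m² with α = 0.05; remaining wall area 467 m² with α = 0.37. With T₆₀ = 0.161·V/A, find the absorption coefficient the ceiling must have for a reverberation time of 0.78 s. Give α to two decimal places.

From T₆₀ = 0.161·V/A, the target T₆₀ = 0.78 s needs A = 0.161·1953/0.78 = 403.12 m².
Absorption from the other surfaces = 255·0.39 + 67·0.05 + 467·0.37 = 275.59 m², so the ceiling must supply 127.53 m² over 255 m².
α = 127.53/255 = 0.500.

0.50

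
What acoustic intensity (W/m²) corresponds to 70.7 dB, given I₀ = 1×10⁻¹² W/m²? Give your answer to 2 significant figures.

I = I₀·10^(L/10) = 10⁻¹² × 10^(70.7/10) = 10^(-4.930).

1.2e-05 W/m²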